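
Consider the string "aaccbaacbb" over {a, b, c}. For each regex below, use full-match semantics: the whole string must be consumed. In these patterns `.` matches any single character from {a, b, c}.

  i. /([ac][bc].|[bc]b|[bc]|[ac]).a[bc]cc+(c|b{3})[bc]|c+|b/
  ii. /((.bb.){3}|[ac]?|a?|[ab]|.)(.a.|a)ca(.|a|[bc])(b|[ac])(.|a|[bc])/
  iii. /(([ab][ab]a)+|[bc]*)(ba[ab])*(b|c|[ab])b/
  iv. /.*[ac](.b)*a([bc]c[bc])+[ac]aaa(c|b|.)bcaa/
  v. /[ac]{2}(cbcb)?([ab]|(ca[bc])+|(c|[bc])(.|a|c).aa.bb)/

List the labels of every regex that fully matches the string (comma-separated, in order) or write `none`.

v

i → no match
ii → no match
iii → no match
iv → no match — must end with "bcaa"
v → match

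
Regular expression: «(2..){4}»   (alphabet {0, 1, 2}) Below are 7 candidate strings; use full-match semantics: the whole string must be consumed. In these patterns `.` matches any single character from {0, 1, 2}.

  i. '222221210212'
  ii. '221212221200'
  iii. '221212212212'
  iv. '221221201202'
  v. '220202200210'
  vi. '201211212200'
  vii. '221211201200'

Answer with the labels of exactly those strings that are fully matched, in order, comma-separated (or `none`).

i → match
ii → match
iii → match
iv → match
v → match
vi → match
vii → match

i, ii, iii, iv, v, vi, vii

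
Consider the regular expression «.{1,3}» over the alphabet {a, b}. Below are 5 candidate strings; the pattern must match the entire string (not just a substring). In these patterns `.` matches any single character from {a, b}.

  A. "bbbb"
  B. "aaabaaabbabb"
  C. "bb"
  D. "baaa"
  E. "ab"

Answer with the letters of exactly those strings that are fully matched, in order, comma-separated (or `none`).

A → no match
B → no match
C → match
D → no match
E → match

C, E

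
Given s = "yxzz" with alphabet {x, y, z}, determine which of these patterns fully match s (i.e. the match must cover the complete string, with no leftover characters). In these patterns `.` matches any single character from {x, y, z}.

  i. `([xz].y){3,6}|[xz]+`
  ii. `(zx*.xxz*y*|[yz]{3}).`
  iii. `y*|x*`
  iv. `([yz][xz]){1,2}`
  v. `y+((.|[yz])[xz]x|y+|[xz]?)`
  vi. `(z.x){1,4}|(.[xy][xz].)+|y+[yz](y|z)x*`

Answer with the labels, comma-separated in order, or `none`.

i → no match
ii → no match
iii → no match
iv → match
v → no match
vi → match

iv, vi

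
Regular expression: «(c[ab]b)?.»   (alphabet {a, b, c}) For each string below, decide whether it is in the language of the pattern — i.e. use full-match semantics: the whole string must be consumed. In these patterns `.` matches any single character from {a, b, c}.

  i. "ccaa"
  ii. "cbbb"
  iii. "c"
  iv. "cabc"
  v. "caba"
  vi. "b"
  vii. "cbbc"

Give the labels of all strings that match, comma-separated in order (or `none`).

ii, iii, iv, v, vi, vii

i. "ccaa" → no match
ii. "cbbb" → match
iii. "c" → match
iv. "cabc" → match
v. "caba" → match
vi. "b" → match
vii. "cbbc" → match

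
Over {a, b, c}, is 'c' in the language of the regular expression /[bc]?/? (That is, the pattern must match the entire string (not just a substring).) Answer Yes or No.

Yes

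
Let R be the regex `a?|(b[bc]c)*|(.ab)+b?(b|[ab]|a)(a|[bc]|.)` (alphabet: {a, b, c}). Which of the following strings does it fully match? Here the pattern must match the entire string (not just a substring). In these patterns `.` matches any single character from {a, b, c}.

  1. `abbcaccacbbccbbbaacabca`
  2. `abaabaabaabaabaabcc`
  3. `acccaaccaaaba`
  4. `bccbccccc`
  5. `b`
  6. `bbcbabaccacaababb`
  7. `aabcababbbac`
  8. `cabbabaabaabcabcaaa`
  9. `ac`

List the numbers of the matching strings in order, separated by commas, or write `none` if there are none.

1 → no match
2 → no match
3 → no match
4 → no match
5 → no match
6 → no match
7 → no match
8 → no match
9 → no match

none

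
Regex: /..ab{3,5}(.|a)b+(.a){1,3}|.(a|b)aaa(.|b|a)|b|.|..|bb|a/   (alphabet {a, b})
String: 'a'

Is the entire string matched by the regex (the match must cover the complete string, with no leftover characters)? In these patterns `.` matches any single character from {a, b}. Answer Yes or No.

Yes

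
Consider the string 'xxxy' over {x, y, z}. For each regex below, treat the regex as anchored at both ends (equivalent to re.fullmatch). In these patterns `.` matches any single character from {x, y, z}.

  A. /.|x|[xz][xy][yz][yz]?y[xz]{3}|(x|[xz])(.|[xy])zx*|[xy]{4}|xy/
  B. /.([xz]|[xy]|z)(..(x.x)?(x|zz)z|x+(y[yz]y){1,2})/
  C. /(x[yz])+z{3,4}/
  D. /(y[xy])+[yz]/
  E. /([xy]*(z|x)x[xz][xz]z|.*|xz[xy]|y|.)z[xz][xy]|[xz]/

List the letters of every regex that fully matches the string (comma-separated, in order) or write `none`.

A

A → match
B → no match
C → no match — must end with 'z'
D → no match — must start with 'y'
E → no match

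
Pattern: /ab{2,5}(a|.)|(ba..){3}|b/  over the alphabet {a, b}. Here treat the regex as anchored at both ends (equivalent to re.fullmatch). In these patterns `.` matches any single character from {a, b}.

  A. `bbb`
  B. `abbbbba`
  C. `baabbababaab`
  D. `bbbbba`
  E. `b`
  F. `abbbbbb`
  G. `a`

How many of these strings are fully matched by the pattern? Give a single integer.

4

A → no match
B → match
C → match
D → no match
E → match
F → match
G → no match
Total matched: 4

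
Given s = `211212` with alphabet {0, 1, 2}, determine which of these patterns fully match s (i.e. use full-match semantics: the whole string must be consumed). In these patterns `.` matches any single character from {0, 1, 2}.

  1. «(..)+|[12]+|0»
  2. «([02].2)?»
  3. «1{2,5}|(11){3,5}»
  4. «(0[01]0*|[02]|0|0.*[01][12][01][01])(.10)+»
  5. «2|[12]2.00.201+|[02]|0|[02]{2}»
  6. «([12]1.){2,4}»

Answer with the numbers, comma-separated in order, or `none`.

1, 6

1 → match
2 → no match
3 → no match
4 → no match — must end with `10`
5 → no match
6 → match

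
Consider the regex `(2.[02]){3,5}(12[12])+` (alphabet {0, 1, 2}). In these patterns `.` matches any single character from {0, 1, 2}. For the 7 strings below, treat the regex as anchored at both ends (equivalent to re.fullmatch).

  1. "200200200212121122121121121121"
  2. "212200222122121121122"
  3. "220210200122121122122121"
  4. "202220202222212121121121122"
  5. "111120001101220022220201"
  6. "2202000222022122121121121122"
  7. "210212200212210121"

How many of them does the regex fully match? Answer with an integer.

5

1 → match
2 → match
3 → match
4 → match
5 → no match — must start with "2"
6 → no match
7 → match
Total matched: 5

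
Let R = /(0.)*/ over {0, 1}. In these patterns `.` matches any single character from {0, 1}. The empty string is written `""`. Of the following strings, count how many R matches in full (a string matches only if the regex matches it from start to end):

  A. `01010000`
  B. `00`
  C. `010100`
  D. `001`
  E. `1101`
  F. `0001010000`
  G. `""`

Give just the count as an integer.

A → match
B → match
C → match
D → no match
E → no match
F → match
G → match
Total matched: 5

5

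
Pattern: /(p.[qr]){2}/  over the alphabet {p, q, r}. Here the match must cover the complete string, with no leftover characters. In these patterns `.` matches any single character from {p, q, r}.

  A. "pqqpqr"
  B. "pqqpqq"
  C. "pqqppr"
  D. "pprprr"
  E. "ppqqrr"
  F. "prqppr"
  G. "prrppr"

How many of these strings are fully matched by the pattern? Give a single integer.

6

A → match
B → match
C → match
D → match
E → no match
F → match
G → match
Total matched: 6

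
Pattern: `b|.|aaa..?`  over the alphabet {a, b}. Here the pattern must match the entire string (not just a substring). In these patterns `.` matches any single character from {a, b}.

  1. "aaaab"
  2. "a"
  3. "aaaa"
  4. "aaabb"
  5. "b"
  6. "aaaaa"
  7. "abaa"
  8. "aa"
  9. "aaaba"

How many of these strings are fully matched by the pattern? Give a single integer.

7

1 → match
2 → match
3 → match
4 → match
5 → match
6 → match
7 → no match
8 → no match
9 → match
Total matched: 7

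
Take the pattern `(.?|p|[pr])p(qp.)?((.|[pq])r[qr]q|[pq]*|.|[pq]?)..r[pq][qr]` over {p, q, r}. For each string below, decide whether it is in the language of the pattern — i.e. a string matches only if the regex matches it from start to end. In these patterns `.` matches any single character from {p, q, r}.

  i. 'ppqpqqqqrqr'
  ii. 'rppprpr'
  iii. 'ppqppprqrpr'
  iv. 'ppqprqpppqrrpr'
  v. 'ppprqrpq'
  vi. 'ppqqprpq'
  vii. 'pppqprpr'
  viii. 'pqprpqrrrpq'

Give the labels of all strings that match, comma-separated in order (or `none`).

i, ii, iii, iv, v, vi, vii, viii

i → match
ii → match
iii → match
iv → match
v → match
vi → match
vii → match
viii → match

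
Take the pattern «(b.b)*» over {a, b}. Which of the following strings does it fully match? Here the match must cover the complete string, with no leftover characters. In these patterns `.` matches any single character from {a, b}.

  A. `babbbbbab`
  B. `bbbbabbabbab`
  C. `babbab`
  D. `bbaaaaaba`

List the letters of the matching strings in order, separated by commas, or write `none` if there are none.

A, B, C

A → match
B → match
C → match
D → no match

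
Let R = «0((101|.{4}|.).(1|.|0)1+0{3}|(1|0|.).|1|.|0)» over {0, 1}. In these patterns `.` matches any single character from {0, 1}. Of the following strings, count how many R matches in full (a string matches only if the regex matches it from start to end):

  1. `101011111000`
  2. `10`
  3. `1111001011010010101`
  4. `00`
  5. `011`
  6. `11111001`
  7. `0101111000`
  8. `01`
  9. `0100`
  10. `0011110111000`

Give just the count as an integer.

5

1 → no match — must start with `0`
2 → no match — must start with `0`
3 → no match — must start with `0`
4 → match
5 → match
6 → no match — must start with `0`
7 → match
8 → match
9 → no match
10 → match
Total matched: 5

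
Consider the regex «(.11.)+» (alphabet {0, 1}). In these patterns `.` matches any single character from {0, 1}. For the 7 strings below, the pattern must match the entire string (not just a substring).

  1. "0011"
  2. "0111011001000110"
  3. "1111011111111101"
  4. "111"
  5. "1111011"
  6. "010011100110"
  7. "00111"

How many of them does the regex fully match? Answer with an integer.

1 → no match
2 → no match
3 → no match
4 → no match
5 → no match
6 → no match
7 → no match
Total matched: 0

0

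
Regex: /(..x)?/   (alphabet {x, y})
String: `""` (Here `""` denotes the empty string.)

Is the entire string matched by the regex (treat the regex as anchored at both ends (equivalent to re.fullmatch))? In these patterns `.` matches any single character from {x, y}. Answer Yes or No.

Yes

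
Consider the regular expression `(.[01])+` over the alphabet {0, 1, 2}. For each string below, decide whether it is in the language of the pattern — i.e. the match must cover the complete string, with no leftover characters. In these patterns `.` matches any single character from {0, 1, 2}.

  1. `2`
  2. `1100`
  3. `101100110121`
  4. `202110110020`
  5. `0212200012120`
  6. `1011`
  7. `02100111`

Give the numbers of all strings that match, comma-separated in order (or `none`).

2, 3, 4, 6

1. `2` → no match
2. `1100` → match
3. `101100110121` → match
4. `202110110020` → match
5 → no match
6. `1011` → match
7. `02100111` → no match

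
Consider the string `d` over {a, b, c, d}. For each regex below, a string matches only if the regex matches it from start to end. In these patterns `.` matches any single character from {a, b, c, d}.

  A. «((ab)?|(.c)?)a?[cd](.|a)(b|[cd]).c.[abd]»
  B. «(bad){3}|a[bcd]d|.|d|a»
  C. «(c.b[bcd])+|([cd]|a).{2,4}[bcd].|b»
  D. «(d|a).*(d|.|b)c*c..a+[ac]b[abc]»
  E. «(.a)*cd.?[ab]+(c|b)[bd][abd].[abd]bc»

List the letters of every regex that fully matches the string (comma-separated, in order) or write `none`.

A → no match
B → match
C → no match
D → no match
E → no match — must end with `bc`

B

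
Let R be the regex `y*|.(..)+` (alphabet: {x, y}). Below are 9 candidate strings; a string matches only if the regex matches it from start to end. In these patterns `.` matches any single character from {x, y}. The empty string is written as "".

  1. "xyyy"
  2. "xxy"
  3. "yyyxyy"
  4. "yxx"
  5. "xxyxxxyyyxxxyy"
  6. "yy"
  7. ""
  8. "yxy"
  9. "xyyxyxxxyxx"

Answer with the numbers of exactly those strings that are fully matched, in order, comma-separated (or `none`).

1 → no match
2 → match
3 → no match
4 → match
5 → no match
6 → match
7 → match
8 → match
9 → match

2, 4, 6, 7, 8, 9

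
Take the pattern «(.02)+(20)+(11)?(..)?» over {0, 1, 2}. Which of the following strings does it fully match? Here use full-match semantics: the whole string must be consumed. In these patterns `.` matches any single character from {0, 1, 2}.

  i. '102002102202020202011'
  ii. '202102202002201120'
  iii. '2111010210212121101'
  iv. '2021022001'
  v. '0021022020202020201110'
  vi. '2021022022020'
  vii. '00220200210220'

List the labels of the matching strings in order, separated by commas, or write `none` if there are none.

i → match
ii → match
iii → no match
iv → match
v → match
vi → match
vii → match

i, ii, iv, v, vi, vii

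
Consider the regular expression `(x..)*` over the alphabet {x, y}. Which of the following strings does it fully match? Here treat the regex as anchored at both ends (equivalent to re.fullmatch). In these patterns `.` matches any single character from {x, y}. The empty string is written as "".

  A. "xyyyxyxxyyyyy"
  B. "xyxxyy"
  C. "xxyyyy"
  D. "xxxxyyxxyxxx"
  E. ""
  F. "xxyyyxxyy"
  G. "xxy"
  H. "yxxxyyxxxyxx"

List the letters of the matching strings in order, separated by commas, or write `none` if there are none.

B, D, E, G

A → no match
B → match
C → no match
D → match
E → match
F → no match
G → match
H → no match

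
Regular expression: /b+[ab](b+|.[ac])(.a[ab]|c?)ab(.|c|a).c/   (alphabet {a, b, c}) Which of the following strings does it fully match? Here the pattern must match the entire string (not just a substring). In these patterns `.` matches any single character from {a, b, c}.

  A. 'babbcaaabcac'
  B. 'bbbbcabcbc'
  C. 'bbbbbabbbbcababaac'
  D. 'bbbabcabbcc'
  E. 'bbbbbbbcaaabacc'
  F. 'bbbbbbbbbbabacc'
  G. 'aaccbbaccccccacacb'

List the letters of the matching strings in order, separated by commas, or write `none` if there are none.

A, B, C, D, E, F

A. 'babbcaaabcac' → match
B. 'bbbbcabcbc' → match
C → match
D. 'bbbabcabbcc' → match
E → match
F → match
G → no match — must start with 'b'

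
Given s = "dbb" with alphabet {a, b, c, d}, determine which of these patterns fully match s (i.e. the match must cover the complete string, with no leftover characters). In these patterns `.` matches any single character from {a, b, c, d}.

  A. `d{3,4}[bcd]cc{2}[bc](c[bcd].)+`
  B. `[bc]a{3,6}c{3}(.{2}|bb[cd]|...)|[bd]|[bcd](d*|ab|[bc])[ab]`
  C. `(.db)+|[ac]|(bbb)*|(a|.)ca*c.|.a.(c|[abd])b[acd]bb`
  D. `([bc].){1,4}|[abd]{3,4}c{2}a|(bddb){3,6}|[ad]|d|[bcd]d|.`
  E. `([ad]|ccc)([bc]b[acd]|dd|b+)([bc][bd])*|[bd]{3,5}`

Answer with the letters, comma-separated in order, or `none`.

A → no match
B → match
C → no match
D → no match
E → match

B, E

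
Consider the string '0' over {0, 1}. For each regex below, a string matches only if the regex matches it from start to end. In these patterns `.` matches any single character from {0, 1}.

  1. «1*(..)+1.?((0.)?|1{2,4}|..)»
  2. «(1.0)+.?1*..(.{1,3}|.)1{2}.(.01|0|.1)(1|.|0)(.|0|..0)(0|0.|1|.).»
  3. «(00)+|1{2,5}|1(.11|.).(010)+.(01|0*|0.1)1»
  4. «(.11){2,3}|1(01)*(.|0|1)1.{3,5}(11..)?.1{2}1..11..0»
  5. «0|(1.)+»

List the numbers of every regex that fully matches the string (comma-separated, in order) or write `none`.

5

1 → no match
2 → no match — must start with '1'
3 → no match
4 → no match
5 → match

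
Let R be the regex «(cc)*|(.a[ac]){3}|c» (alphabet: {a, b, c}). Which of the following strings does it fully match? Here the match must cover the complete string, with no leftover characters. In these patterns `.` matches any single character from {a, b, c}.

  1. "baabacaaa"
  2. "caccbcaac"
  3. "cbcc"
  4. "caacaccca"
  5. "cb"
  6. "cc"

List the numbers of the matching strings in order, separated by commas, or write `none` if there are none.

1 → match
2 → no match
3 → no match
4 → no match
5 → no match
6 → match

1, 6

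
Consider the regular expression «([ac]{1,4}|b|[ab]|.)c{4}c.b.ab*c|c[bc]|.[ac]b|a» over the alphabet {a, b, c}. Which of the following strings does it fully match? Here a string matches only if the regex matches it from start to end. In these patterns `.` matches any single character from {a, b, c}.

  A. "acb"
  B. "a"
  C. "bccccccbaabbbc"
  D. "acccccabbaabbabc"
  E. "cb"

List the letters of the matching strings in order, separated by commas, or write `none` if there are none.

A, B, C, E

A. "acb" → match
B. "a" → match
C → match
D → no match
E. "cb" → match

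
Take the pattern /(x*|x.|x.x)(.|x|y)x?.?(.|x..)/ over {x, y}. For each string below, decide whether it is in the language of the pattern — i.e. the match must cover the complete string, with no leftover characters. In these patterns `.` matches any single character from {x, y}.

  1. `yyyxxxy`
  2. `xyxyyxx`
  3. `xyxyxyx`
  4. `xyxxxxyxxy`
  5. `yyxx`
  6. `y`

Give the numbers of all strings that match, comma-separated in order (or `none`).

1 → no match
2 → no match
3 → match
4 → no match
5 → no match
6 → no match

3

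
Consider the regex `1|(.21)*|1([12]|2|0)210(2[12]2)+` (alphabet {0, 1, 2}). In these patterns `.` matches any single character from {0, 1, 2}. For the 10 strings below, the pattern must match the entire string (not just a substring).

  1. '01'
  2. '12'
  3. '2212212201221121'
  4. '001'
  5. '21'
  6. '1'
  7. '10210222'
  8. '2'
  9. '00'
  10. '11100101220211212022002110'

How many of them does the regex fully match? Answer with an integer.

1 → no match
2 → no match
3 → no match
4 → no match
5 → no match
6 → match
7 → match
8 → no match
9 → no match
10 → no match
Total matched: 2

2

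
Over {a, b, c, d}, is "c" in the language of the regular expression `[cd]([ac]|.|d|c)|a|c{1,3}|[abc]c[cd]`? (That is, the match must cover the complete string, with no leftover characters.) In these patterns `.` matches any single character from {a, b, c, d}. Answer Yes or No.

Yes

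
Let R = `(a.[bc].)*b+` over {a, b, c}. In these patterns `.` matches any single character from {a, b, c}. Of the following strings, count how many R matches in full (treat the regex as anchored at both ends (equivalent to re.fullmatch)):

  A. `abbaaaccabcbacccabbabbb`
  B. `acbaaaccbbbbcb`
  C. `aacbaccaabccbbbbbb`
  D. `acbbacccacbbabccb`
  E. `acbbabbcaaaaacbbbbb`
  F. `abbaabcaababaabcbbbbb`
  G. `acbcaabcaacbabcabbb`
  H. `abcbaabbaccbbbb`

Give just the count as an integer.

5

A → match
B → no match
C → match
D → match
E → no match
F → no match
G → match
H → match
Total matched: 5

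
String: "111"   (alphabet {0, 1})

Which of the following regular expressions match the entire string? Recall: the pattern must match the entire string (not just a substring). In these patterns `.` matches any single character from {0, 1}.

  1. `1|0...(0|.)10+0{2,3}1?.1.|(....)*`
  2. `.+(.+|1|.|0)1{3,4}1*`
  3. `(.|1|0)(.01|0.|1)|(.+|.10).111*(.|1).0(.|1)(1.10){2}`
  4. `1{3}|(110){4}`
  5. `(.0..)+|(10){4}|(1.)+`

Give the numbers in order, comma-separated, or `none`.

4

1 → no match
2 → no match
3 → no match
4 → match
5 → no match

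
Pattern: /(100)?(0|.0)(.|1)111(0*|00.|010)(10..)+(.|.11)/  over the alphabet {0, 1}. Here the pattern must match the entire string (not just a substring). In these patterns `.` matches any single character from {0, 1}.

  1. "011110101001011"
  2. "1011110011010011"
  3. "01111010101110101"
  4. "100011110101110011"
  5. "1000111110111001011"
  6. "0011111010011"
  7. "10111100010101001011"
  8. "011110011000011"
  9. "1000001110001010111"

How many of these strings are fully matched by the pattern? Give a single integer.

9

1 → match
2 → match
3 → match
4 → match
5 → match
6 → match
7 → match
8 → match
9 → match
Total matched: 9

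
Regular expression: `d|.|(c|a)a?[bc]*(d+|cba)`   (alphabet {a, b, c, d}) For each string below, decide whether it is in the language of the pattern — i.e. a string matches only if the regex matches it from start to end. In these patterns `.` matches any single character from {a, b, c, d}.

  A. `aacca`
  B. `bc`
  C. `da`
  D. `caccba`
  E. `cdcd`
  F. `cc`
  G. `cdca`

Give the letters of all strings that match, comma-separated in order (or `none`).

D

A. `aacca` → no match
B. `bc` → no match
C. `da` → no match
D. `caccba` → match
E. `cdcd` → no match
F. `cc` → no match
G. `cdca` → no match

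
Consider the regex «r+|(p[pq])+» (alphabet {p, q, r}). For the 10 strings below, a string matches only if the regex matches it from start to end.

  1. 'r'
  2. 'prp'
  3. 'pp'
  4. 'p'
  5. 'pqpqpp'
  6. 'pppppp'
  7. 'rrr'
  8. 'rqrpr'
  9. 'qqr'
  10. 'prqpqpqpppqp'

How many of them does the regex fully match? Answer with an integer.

5

1 → match
2 → no match
3 → match
4 → no match
5 → match
6 → match
7 → match
8 → no match
9 → no match
10 → no match
Total matched: 5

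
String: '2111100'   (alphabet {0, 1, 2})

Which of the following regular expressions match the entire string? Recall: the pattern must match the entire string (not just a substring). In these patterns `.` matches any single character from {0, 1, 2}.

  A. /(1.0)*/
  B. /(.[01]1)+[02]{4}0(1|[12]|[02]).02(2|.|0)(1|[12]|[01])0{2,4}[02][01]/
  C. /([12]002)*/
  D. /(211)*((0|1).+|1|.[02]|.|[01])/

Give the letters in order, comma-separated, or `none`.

A → no match
B → no match
C → no match
D → match

D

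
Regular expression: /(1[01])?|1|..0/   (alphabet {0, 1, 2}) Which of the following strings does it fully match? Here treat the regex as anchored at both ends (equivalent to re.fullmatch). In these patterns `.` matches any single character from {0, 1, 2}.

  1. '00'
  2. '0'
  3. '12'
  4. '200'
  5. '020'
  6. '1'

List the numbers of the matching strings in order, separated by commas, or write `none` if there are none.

4, 5, 6

1 → no match
2 → no match
3 → no match
4 → match
5 → match
6 → match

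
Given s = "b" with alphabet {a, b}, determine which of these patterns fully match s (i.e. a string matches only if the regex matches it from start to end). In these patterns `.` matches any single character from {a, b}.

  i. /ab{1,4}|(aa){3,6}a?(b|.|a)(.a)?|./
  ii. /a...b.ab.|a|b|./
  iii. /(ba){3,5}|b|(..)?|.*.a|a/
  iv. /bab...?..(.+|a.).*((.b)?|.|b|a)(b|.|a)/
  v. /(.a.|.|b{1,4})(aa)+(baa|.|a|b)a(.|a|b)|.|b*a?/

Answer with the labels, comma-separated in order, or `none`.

i → match
ii → match
iii → match
iv → no match — must start with "bab"
v → match

i, ii, iii, v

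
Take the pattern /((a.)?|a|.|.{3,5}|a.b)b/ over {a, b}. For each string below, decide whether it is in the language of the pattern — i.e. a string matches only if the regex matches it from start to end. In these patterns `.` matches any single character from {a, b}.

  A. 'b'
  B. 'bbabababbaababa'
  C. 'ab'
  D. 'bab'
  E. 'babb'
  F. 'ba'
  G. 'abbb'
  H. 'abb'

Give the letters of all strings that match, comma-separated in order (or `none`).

A, C, E, G, H

A. 'b' → match
B → no match — must end with 'b'
C. 'ab' → match
D. 'bab' → no match
E. 'babb' → match
F. 'ba' → no match — must end with 'b'
G. 'abbb' → match
H. 'abb' → match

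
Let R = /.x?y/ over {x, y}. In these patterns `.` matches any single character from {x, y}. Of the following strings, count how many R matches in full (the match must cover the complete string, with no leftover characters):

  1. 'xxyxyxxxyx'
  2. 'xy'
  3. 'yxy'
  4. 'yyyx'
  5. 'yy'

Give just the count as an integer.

1 → no match — must end with 'y'
2 → match
3 → match
4 → no match — must end with 'y'
5 → match
Total matched: 3

3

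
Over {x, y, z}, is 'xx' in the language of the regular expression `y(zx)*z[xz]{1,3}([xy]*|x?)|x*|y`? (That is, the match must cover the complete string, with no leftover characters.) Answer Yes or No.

Yes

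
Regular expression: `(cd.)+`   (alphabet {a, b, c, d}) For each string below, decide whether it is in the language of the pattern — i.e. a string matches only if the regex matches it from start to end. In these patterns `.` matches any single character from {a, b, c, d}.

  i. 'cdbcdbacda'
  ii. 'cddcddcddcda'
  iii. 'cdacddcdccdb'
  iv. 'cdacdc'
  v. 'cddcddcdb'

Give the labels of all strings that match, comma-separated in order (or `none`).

i → no match
ii → match
iii → match
iv → match
v → match

ii, iii, iv, v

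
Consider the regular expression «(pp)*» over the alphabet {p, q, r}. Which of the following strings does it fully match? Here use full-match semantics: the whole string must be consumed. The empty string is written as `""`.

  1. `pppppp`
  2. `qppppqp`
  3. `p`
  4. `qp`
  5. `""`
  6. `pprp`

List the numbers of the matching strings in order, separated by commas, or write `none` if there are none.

1. `pppppp` → match
2. `qppppqp` → no match
3. `p` → no match
4. `qp` → no match
5. `""` → match
6. `pprp` → no match

1, 5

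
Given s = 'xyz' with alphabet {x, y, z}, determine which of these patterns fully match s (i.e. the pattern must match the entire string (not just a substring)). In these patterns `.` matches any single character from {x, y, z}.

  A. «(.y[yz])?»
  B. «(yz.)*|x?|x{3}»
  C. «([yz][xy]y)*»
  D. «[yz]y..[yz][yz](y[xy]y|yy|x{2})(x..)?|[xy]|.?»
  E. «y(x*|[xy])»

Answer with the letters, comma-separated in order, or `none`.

A → match
B → no match
C → no match
D → no match
E → no match — must start with 'y'

A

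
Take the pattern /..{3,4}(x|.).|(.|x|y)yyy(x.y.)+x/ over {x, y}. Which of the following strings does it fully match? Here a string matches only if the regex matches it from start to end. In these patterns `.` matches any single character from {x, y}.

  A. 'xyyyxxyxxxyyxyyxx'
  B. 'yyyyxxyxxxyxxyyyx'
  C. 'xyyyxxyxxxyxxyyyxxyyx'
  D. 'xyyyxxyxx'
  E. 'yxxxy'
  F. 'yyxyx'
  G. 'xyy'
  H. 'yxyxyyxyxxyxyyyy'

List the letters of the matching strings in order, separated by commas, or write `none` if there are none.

A → match
B → match
C → match
D. 'xyyyxxyxx' → match
E. 'yxxxy' → no match
F. 'yyxyx' → no match
G. 'xyy' → no match
H → no match

A, B, C, D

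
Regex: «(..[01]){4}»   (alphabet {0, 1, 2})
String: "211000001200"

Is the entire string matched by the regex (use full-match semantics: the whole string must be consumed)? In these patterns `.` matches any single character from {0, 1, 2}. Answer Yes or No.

Yes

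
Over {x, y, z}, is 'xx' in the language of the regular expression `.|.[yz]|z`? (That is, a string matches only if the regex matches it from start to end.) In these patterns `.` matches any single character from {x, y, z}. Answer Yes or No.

No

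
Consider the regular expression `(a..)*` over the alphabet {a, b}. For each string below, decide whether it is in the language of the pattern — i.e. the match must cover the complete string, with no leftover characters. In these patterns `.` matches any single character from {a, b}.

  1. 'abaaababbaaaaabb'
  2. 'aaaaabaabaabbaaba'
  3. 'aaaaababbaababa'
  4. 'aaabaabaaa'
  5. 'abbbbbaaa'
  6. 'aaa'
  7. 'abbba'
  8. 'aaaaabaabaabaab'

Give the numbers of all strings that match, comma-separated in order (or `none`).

1 → no match
2 → no match
3 → match
4 → no match
5 → no match
6 → match
7 → no match
8 → match

3, 6, 8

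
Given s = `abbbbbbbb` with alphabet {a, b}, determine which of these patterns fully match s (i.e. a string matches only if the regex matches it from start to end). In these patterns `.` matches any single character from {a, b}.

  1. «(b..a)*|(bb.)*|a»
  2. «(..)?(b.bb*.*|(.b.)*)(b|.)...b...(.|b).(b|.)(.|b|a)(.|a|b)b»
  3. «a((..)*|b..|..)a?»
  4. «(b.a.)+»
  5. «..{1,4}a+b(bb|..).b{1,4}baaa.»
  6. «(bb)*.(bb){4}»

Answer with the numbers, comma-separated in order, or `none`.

3, 6

1 → no match
2 → no match
3 → match
4 → no match — must start with `b`
5 → no match
6 → match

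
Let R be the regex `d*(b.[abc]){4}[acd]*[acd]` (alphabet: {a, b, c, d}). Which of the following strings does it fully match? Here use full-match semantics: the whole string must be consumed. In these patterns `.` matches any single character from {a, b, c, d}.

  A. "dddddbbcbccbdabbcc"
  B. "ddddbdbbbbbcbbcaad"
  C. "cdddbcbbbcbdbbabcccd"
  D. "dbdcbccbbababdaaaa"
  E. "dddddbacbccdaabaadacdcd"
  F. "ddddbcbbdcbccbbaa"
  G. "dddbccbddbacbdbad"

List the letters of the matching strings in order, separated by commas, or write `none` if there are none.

A, B, D, F

A → match
B → match
C → no match
D → match
E → no match
F → match
G → no match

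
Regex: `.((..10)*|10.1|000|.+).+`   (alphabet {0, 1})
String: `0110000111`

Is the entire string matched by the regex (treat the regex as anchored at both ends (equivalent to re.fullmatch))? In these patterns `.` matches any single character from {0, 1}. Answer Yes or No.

Yes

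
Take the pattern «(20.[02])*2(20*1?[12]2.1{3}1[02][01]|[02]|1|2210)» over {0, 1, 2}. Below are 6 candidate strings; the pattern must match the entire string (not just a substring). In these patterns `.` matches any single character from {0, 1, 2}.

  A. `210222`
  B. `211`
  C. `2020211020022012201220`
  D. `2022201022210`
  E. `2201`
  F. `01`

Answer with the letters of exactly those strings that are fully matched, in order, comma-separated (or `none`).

A → no match
B → no match
C → no match
D → match
E → no match
F → no match

D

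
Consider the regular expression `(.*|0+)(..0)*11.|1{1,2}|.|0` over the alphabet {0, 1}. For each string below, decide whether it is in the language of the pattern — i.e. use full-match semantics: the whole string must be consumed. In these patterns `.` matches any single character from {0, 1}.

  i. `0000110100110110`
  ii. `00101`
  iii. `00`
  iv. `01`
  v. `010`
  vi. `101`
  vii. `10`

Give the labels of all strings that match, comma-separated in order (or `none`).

i

i → match
ii → no match
iii → no match
iv → no match
v → no match
vi → no match
vii → no match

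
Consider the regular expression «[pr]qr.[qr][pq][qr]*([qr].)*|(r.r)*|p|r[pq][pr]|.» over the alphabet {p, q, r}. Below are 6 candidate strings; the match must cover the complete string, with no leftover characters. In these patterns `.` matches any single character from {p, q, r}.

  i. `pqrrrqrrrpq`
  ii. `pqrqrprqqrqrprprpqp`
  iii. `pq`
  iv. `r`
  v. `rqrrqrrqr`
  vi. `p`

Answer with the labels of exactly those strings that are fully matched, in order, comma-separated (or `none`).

ii, iv, v, vi

i → no match
ii → match
iii → no match
iv → match
v → match
vi → match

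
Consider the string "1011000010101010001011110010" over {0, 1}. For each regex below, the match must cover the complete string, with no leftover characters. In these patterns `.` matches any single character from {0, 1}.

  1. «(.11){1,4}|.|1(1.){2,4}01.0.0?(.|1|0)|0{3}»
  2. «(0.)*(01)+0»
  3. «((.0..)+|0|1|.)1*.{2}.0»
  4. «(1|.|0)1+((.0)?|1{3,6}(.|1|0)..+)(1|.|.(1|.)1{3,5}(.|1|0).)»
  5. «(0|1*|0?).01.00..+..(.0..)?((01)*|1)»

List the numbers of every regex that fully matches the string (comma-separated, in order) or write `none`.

1 → no match
2 → no match
3 → match
4 → no match
5 → match

3, 5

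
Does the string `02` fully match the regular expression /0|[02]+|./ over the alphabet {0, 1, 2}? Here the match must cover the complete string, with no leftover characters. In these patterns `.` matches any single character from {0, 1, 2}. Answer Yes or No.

Yes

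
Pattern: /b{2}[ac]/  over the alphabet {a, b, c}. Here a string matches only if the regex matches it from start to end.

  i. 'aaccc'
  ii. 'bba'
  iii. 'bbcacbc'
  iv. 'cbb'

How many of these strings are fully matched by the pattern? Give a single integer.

1

i → no match — must start with 'b'
ii → match
iii → no match
iv → no match — must start with 'b'
Total matched: 1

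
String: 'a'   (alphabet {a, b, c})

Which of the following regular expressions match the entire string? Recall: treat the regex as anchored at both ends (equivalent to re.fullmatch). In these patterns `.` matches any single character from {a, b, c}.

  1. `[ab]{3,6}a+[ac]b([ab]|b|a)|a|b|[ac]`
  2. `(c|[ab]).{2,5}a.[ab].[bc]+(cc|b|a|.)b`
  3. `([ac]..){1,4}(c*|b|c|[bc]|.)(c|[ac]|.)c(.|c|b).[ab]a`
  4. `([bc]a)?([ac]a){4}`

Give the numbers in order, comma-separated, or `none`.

1 → match
2 → no match — must end with 'b'
3 → no match
4 → no match

1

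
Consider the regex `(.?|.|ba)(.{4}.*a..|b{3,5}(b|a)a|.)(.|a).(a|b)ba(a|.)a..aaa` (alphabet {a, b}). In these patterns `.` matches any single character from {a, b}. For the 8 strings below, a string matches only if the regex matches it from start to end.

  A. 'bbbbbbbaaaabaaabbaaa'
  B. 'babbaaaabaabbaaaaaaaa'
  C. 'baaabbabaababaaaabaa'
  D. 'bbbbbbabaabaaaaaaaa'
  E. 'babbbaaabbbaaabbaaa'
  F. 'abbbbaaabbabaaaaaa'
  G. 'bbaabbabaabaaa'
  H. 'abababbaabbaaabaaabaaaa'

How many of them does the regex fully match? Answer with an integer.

7

A → match
B → match
C → no match — must end with 'aaa'
D → match
E → match
F → match
G → match
H → match
Total matched: 7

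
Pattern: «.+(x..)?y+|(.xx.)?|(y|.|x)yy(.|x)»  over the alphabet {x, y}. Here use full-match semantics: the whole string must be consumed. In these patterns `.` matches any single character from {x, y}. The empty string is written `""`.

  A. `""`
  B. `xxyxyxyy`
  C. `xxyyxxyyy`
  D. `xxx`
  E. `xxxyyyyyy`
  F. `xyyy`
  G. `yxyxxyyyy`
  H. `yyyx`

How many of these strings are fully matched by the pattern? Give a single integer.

7

A → match
B → match
C → match
D → no match
E → match
F → match
G → match
H → match
Total matched: 7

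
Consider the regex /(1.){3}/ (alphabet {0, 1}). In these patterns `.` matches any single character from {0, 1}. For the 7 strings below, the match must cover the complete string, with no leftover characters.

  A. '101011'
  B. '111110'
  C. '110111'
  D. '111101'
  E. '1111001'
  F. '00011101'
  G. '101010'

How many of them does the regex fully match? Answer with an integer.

A → match
B → match
C → no match
D → no match
E → no match
F → no match — must start with '1'
G → match
Total matched: 3

3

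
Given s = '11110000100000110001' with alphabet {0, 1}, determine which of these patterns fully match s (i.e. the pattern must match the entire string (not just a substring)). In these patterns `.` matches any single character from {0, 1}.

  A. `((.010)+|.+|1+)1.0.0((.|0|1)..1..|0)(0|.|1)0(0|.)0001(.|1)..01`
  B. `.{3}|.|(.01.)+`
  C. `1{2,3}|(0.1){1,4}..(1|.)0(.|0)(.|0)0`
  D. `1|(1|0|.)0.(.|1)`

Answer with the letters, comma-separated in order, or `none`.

A

A → match
B → no match
C → no match
D → no match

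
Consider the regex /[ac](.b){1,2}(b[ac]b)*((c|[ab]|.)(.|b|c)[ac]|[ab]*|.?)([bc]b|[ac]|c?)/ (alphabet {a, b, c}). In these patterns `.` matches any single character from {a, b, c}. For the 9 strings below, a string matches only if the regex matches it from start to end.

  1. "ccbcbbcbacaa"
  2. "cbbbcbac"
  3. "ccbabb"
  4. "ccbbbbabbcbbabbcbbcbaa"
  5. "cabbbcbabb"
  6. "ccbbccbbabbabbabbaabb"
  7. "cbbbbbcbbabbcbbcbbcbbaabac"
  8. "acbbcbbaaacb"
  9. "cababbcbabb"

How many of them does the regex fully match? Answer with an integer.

8

1. "ccbcbbcbacaa" → match
2. "cbbbcbac" → match
3. "ccbabb" → match
4 → match
5. "cabbbcbabb" → match
6 → no match
7 → match
8. "acbbcbbaaacb" → match
9. "cababbcbabb" → match
Total matched: 8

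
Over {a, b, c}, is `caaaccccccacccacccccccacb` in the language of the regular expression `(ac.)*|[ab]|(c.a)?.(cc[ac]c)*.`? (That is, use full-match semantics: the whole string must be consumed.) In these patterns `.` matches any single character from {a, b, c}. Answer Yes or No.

Yes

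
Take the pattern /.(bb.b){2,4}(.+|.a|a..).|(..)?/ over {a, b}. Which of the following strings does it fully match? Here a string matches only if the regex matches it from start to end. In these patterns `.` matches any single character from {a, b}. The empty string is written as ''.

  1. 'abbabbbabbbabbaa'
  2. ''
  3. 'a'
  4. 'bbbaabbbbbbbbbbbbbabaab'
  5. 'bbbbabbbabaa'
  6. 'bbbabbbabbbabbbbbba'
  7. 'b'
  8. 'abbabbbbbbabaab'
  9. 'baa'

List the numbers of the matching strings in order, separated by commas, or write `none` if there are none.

1, 2, 6, 8

1 → match
2 → match
3 → no match
4 → no match
5 → no match
6 → match
7 → no match
8 → match
9 → no match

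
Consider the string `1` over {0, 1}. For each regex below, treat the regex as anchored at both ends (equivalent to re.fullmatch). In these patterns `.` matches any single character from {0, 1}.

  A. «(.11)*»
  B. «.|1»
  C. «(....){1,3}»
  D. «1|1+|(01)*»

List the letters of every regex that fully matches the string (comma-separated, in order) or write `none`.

B, D

A → no match
B → match
C → no match
D → match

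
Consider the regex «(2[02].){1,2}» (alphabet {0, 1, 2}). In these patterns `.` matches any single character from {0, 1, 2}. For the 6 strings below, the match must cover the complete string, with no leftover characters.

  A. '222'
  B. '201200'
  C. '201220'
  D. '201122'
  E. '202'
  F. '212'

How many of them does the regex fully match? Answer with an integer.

A → match
B → match
C → match
D → no match
E → match
F → no match
Total matched: 4

4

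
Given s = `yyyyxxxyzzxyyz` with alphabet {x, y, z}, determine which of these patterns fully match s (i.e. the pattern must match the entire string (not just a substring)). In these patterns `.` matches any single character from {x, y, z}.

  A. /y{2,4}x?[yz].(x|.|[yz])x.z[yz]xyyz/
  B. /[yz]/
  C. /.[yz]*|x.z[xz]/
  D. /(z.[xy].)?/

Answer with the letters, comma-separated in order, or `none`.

A

A → match
B → no match
C → no match
D → no match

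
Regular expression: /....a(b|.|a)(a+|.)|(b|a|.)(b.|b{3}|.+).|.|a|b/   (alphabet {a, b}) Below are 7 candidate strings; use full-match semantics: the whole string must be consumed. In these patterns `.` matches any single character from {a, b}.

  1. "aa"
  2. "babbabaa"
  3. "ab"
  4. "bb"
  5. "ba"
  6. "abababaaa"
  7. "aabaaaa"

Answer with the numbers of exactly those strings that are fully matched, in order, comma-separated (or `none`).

2, 6, 7

1 → no match
2 → match
3 → no match
4 → no match
5 → no match
6 → match
7 → match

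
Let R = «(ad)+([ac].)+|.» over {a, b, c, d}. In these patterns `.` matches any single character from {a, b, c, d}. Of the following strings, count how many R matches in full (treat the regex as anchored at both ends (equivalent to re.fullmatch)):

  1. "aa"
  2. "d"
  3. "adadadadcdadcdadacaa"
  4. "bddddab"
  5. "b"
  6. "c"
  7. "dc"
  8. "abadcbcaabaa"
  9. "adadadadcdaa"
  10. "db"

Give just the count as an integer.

1 → no match
2 → match
3 → match
4 → no match
5 → match
6 → match
7 → no match
8 → no match
9 → match
10 → no match
Total matched: 5

5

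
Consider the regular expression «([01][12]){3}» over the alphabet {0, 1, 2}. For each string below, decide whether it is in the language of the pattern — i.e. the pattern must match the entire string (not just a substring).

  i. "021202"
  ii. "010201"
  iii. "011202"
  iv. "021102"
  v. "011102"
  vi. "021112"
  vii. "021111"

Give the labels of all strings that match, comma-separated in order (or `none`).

i → match
ii → match
iii → match
iv → match
v → match
vi → match
vii → match

i, ii, iii, iv, v, vi, vii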